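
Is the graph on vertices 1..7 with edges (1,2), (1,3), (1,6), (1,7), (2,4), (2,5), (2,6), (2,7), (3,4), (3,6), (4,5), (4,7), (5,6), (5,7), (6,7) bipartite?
No (odd cycle of length 3: 7 -> 1 -> 6 -> 7)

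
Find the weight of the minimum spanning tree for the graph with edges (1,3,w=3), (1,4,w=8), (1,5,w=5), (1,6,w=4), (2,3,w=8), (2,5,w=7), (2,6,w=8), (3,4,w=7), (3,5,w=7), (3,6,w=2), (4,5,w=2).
19 (MST edges: (1,3,w=3), (1,5,w=5), (2,5,w=7), (3,6,w=2), (4,5,w=2); sum of weights 3 + 5 + 7 + 2 + 2 = 19)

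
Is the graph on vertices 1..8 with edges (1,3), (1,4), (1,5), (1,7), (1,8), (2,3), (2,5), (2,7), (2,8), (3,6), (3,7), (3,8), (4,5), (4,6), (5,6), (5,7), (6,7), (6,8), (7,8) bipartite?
No (odd cycle of length 3: 7 -> 1 -> 3 -> 7)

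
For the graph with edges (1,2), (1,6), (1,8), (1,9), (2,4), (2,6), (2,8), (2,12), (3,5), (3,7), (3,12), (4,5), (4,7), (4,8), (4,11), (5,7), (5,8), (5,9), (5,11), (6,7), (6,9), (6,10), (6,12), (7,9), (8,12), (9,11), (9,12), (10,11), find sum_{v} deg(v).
56 (handshake: sum of degrees = 2|E| = 2 x 28 = 56)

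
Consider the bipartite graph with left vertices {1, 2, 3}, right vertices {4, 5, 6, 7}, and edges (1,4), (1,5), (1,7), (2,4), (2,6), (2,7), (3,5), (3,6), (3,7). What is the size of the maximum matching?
3 (matching: (1,7), (2,6), (3,5); upper bound min(|L|,|R|) = min(3,4) = 3)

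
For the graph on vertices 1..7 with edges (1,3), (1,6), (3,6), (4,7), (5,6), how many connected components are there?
3 (components: {1, 3, 5, 6}, {2}, {4, 7})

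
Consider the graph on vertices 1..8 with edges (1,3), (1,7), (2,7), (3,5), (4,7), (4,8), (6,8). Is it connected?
Yes (BFS from 1 visits [1, 3, 7, 5, 2, 4, 8, 6] — all 8 vertices reached)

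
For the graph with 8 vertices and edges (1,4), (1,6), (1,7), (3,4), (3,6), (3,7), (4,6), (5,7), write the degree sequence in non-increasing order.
[3, 3, 3, 3, 3, 1, 0, 0] (degrees: deg(1)=3, deg(2)=0, deg(3)=3, deg(4)=3, deg(5)=1, deg(6)=3, deg(7)=3, deg(8)=0)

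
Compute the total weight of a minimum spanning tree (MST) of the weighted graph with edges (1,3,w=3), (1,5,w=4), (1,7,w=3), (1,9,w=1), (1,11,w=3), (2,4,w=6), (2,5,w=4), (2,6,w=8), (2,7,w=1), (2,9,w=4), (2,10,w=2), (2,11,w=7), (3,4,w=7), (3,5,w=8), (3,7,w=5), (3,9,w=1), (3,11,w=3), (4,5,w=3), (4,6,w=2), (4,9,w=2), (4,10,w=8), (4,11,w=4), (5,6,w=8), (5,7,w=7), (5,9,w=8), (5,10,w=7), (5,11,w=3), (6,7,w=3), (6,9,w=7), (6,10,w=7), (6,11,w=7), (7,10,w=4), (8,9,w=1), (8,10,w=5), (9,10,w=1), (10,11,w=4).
17 (MST edges: (1,9,w=1), (1,11,w=3), (2,7,w=1), (2,10,w=2), (3,9,w=1), (4,5,w=3), (4,6,w=2), (4,9,w=2), (8,9,w=1), (9,10,w=1); sum of weights 1 + 3 + 1 + 2 + 1 + 3 + 2 + 2 + 1 + 1 = 17)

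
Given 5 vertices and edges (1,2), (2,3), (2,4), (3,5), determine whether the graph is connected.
Yes (BFS from 1 visits [1, 2, 3, 4, 5] — all 5 vertices reached)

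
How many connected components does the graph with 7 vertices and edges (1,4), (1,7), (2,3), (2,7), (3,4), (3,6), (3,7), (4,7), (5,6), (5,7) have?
1 (components: {1, 2, 3, 4, 5, 6, 7})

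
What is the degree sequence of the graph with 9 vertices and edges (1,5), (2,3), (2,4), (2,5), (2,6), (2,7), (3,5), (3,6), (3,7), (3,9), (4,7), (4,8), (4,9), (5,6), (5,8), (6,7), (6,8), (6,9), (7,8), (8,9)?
[6, 5, 5, 5, 5, 5, 4, 4, 1] (degrees: deg(1)=1, deg(2)=5, deg(3)=5, deg(4)=4, deg(5)=5, deg(6)=6, deg(7)=5, deg(8)=5, deg(9)=4)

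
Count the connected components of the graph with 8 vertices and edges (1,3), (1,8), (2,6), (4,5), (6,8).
3 (components: {1, 2, 3, 6, 8}, {4, 5}, {7})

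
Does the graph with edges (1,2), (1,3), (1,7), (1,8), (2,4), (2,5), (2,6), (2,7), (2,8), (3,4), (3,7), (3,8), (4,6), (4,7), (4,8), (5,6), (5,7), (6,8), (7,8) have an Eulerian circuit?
No (2 vertices have odd degree: {4, 5}; Eulerian circuit requires 0)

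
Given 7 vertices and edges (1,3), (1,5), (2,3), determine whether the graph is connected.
No, it has 4 components: {1, 2, 3, 5}, {4}, {6}, {7}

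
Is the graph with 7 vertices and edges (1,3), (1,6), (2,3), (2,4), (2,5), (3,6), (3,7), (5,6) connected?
Yes (BFS from 1 visits [1, 3, 6, 2, 7, 5, 4] — all 7 vertices reached)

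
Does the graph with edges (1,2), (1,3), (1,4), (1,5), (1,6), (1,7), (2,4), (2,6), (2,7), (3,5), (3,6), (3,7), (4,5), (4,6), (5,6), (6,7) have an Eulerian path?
Yes — and in fact it has an Eulerian circuit (the graph is connected and all 7 vertices have even degree)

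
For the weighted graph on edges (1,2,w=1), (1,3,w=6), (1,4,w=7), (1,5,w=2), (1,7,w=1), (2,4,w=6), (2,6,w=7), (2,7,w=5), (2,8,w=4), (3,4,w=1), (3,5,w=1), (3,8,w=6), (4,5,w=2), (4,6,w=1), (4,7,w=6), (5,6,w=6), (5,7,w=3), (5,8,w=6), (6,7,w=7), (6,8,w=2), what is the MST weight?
9 (MST edges: (1,2,w=1), (1,5,w=2), (1,7,w=1), (3,4,w=1), (3,5,w=1), (4,6,w=1), (6,8,w=2); sum of weights 1 + 2 + 1 + 1 + 1 + 1 + 2 = 9)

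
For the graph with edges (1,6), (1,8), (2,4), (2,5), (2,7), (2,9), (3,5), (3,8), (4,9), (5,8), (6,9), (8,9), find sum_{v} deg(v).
24 (handshake: sum of degrees = 2|E| = 2 x 12 = 24)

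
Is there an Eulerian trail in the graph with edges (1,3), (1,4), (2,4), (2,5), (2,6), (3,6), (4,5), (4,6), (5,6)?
Yes (the graph is connected and exactly 2 vertices have odd degree: {2, 5}; any Eulerian path must start and end at those)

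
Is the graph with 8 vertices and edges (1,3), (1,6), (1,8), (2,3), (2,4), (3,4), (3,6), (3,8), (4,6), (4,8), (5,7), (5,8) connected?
Yes (BFS from 1 visits [1, 3, 6, 8, 2, 4, 5, 7] — all 8 vertices reached)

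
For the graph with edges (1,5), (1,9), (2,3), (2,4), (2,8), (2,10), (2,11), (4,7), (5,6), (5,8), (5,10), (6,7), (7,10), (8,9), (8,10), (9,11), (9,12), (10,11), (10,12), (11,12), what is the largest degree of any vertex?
6 (attained at vertex 10)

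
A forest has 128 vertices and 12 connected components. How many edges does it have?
116 (Each of the 12 component trees on V_i vertices has V_i - 1 edges; summing gives V - C = 128 - 12 = 116)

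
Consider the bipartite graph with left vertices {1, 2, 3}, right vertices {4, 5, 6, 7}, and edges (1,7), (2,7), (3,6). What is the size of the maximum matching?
2 (matching: (1,7), (3,6); upper bound min(|L|,|R|) = min(3,4) = 3)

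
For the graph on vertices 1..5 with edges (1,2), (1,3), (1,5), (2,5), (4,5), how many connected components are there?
1 (components: {1, 2, 3, 4, 5})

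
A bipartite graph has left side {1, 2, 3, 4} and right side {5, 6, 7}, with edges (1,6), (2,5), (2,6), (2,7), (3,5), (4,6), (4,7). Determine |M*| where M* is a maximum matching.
3 (matching: (1,6), (2,7), (3,5); upper bound min(|L|,|R|) = min(4,3) = 3)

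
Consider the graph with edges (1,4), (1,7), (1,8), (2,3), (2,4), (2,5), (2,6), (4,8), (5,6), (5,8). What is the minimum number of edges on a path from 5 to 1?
2 (path: 5 -> 8 -> 1, 2 edges)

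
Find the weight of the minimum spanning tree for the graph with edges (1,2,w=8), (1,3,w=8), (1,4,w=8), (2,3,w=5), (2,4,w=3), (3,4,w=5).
16 (MST edges: (1,2,w=8), (2,3,w=5), (2,4,w=3); sum of weights 8 + 5 + 3 = 16)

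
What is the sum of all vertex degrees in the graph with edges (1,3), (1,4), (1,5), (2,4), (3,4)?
10 (handshake: sum of degrees = 2|E| = 2 x 5 = 10)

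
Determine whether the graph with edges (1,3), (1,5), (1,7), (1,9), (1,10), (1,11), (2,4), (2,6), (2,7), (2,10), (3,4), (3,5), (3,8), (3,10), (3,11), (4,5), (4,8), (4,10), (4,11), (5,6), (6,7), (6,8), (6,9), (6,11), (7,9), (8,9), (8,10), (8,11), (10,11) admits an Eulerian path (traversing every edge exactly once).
Yes — and in fact it has an Eulerian circuit (the graph is connected and all 11 vertices have even degree)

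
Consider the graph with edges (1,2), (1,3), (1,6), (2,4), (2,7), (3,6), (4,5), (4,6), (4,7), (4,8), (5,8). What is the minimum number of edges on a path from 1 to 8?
3 (path: 1 -> 2 -> 4 -> 8, 3 edges)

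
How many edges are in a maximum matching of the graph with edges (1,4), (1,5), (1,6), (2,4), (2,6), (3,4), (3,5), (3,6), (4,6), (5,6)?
3 (matching: (1,4), (2,6), (3,5); upper bound floor(n/2) = floor(6/2) = 3)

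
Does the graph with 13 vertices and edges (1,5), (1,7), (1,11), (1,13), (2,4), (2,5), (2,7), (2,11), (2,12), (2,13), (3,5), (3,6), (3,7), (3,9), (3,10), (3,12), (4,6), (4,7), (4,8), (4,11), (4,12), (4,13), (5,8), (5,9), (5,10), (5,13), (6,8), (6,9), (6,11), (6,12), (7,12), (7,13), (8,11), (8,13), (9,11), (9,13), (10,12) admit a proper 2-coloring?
No (odd cycle of length 3: 5 -> 1 -> 13 -> 5)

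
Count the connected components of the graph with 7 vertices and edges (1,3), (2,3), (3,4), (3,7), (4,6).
2 (components: {1, 2, 3, 4, 6, 7}, {5})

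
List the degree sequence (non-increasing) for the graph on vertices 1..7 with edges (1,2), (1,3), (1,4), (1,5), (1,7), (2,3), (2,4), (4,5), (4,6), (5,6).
[5, 4, 3, 3, 2, 2, 1] (degrees: deg(1)=5, deg(2)=3, deg(3)=2, deg(4)=4, deg(5)=3, deg(6)=2, deg(7)=1)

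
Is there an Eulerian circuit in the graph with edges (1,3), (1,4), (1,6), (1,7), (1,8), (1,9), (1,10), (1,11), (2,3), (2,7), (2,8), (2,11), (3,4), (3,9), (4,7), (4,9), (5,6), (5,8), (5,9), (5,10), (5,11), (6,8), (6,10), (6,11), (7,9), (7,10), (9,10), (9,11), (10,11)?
No (4 vertices have odd degree: {5, 6, 7, 9}; Eulerian circuit requires 0)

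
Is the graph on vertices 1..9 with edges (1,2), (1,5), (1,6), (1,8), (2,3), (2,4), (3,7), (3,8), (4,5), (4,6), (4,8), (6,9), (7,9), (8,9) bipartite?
Yes. Partition: {1, 3, 4, 9}, {2, 5, 6, 7, 8}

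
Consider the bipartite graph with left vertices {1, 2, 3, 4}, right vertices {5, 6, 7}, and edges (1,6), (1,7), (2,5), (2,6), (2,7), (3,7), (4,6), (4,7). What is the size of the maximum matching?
3 (matching: (1,7), (2,5), (4,6); upper bound min(|L|,|R|) = min(4,3) = 3)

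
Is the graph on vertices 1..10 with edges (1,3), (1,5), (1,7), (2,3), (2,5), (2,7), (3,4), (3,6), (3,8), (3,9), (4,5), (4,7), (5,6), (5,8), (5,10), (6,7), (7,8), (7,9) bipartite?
Yes. Partition: {1, 2, 4, 6, 8, 9, 10}, {3, 5, 7}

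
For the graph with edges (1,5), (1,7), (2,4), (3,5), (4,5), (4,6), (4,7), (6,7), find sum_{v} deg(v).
16 (handshake: sum of degrees = 2|E| = 2 x 8 = 16)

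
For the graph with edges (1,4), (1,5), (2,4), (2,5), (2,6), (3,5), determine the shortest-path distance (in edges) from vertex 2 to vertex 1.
2 (path: 2 -> 5 -> 1, 2 edges)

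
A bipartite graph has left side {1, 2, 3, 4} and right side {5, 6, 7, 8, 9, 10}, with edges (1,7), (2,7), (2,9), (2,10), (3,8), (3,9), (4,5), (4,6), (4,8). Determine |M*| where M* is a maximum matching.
4 (matching: (1,7), (2,10), (3,9), (4,8); upper bound min(|L|,|R|) = min(4,6) = 4)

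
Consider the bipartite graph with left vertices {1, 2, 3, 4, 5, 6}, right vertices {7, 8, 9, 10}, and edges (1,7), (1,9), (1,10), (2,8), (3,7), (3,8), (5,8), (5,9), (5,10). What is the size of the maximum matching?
4 (matching: (1,10), (2,8), (3,7), (5,9); upper bound min(|L|,|R|) = min(6,4) = 4)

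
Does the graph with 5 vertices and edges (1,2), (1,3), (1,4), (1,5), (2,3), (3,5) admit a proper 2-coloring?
No (odd cycle of length 3: 5 -> 1 -> 3 -> 5)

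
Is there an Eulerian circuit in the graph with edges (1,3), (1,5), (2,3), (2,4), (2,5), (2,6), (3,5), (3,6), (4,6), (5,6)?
Yes (the graph is connected and all 6 vertices have even degree)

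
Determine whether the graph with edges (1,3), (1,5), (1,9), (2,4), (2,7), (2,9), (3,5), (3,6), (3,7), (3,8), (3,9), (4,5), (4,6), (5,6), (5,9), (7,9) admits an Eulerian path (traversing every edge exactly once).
No (8 vertices have odd degree: {1, 2, 4, 5, 6, 7, 8, 9}; Eulerian path requires 0 or 2)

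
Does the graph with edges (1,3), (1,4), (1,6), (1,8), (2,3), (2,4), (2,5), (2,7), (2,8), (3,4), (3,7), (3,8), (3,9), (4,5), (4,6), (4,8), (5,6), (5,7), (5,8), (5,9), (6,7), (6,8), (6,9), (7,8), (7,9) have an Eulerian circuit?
No (2 vertices have odd degree: {2, 8}; Eulerian circuit requires 0)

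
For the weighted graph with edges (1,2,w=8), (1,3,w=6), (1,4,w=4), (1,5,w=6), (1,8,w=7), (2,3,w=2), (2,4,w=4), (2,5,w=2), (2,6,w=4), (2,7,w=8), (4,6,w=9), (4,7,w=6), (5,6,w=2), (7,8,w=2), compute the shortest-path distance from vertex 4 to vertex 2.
4 (path: 4 -> 2; weights 4 = 4)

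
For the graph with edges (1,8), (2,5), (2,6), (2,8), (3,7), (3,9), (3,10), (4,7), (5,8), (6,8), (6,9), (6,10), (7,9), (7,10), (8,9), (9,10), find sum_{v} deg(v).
32 (handshake: sum of degrees = 2|E| = 2 x 16 = 32)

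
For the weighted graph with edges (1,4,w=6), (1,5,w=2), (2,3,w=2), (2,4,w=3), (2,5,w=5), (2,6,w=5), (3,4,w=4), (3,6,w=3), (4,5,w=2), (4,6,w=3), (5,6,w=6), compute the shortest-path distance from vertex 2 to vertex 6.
5 (path: 2 -> 6; weights 5 = 5)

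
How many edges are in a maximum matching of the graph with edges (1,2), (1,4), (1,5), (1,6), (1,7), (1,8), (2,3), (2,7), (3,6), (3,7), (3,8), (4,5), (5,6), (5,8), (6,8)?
4 (matching: (1,4), (2,7), (3,6), (5,8); upper bound floor(n/2) = floor(8/2) = 4)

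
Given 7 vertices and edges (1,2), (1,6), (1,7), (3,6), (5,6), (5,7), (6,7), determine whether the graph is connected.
No, it has 2 components: {1, 2, 3, 5, 6, 7}, {4}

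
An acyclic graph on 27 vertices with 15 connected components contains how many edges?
12 (Each of the 15 component trees on V_i vertices has V_i - 1 edges; summing gives V - C = 27 - 15 = 12)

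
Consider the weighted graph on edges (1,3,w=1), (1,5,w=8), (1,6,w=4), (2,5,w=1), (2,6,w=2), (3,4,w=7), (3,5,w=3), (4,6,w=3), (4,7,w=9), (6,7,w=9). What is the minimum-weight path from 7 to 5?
12 (path: 7 -> 6 -> 2 -> 5; weights 9 + 2 + 1 = 12)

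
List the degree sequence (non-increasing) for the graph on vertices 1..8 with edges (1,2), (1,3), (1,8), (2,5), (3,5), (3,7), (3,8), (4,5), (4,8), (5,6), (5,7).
[5, 4, 3, 3, 2, 2, 2, 1] (degrees: deg(1)=3, deg(2)=2, deg(3)=4, deg(4)=2, deg(5)=5, deg(6)=1, deg(7)=2, deg(8)=3)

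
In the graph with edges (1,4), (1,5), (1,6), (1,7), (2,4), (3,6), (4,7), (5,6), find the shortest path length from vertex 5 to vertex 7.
2 (path: 5 -> 1 -> 7, 2 edges)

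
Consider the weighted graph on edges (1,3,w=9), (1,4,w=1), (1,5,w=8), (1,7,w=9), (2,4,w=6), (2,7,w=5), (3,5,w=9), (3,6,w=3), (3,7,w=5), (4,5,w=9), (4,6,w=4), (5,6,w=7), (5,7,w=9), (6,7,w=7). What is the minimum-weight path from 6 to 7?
7 (path: 6 -> 7; weights 7 = 7)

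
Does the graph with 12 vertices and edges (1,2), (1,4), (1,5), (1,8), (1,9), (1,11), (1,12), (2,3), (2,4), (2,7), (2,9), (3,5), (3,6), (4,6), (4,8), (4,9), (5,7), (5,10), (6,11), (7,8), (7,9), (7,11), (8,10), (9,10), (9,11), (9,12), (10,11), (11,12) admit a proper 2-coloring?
No (odd cycle of length 3: 9 -> 1 -> 12 -> 9)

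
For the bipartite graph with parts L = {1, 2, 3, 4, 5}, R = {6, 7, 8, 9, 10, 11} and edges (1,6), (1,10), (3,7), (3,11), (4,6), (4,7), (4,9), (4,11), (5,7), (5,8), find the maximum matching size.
4 (matching: (1,10), (3,11), (4,9), (5,8); upper bound min(|L|,|R|) = min(5,6) = 5)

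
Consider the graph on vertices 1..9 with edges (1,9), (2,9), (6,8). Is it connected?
No, it has 6 components: {1, 2, 9}, {3}, {4}, {5}, {6, 8}, {7}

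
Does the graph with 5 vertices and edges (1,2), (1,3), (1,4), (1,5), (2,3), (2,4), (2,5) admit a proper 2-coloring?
No (odd cycle of length 3: 2 -> 1 -> 5 -> 2)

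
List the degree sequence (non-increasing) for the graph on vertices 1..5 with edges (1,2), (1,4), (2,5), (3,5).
[2, 2, 2, 1, 1] (degrees: deg(1)=2, deg(2)=2, deg(3)=1, deg(4)=1, deg(5)=2)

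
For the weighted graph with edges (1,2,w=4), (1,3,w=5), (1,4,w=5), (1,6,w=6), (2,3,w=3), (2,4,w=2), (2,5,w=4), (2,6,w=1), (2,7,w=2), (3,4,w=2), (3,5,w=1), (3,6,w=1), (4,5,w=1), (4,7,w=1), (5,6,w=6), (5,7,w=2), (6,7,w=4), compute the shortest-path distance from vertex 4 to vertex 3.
2 (path: 4 -> 3; weights 2 = 2)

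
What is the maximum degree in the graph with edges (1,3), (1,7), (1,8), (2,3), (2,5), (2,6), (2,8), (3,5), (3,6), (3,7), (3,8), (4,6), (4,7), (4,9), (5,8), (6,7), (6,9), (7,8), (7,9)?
6 (attained at vertices 3, 7)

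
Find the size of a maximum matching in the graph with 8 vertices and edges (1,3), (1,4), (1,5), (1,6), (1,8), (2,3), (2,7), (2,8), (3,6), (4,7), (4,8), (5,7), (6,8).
4 (matching: (1,5), (2,7), (3,6), (4,8); upper bound floor(n/2) = floor(8/2) = 4)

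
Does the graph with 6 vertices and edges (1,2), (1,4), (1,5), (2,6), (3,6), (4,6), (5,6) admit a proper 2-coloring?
Yes. Partition: {1, 6}, {2, 3, 4, 5}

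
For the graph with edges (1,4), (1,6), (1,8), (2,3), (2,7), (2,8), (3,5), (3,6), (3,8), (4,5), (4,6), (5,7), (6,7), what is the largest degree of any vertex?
4 (attained at vertices 3, 6)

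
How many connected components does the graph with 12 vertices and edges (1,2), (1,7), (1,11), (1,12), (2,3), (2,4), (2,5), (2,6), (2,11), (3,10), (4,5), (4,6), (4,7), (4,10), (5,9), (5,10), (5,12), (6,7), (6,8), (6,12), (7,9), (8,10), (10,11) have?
1 (components: {1, 2, 3, 4, 5, 6, 7, 8, 9, 10, 11, 12})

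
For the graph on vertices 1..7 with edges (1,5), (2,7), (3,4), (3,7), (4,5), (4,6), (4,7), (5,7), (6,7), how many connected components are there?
1 (components: {1, 2, 3, 4, 5, 6, 7})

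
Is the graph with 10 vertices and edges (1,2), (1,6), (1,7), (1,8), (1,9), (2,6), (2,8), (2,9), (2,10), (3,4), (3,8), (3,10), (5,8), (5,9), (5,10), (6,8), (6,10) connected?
Yes (BFS from 1 visits [1, 2, 6, 7, 8, 9, 10, 3, 5, 4] — all 10 vertices reached)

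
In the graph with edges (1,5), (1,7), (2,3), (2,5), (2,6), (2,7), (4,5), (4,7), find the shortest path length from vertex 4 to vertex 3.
3 (path: 4 -> 7 -> 2 -> 3, 3 edges)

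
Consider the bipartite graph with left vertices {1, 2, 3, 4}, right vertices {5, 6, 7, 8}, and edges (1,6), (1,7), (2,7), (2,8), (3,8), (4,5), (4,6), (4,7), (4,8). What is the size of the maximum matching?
4 (matching: (1,6), (2,7), (3,8), (4,5); upper bound min(|L|,|R|) = min(4,4) = 4)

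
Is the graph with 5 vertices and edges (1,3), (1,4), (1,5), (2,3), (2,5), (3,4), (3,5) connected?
Yes (BFS from 1 visits [1, 3, 4, 5, 2] — all 5 vertices reached)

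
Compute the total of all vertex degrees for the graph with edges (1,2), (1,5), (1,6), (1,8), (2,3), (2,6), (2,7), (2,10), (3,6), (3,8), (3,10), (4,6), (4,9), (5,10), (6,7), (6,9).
32 (handshake: sum of degrees = 2|E| = 2 x 16 = 32)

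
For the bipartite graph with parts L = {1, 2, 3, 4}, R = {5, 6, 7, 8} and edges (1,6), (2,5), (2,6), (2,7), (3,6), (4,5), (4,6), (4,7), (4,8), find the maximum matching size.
3 (matching: (1,6), (2,7), (4,8); upper bound min(|L|,|R|) = min(4,4) = 4)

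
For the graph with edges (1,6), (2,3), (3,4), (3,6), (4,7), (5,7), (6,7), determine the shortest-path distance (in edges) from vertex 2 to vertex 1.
3 (path: 2 -> 3 -> 6 -> 1, 3 edges)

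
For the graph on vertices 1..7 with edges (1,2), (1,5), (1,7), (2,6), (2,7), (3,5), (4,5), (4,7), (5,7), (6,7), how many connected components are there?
1 (components: {1, 2, 3, 4, 5, 6, 7})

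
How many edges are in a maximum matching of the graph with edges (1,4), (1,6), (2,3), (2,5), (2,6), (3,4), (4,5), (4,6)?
3 (matching: (1,6), (2,3), (4,5); upper bound floor(n/2) = floor(6/2) = 3)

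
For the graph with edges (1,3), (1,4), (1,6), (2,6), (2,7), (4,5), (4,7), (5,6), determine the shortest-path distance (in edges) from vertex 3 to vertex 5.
3 (path: 3 -> 1 -> 6 -> 5, 3 edges)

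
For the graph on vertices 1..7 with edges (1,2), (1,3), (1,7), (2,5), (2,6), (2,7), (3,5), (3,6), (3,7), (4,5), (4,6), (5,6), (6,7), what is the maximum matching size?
3 (matching: (2,6), (3,7), (4,5); upper bound floor(n/2) = floor(7/2) = 3)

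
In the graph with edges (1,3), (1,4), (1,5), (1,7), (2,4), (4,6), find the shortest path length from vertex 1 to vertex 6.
2 (path: 1 -> 4 -> 6, 2 edges)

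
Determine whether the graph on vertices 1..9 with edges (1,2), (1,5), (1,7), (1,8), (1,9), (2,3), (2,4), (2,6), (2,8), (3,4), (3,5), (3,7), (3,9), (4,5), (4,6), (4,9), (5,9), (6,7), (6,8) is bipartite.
No (odd cycle of length 3: 2 -> 1 -> 8 -> 2)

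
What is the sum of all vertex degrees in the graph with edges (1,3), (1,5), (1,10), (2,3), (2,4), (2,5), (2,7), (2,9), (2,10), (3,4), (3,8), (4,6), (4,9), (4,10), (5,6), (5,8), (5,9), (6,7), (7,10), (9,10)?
40 (handshake: sum of degrees = 2|E| = 2 x 20 = 40)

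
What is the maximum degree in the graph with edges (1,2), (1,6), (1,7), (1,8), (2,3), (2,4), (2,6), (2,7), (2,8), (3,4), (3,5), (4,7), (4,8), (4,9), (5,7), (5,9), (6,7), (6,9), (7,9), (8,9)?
6 (attained at vertices 2, 7)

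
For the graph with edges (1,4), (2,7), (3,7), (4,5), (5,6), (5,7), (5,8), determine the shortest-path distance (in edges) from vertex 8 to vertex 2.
3 (path: 8 -> 5 -> 7 -> 2, 3 edges)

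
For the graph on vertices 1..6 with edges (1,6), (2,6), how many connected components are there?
4 (components: {1, 2, 6}, {3}, {4}, {5})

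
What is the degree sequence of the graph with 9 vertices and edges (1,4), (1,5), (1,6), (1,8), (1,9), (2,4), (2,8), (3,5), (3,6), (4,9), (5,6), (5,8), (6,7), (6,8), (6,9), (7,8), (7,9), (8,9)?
[6, 6, 5, 5, 4, 3, 3, 2, 2] (degrees: deg(1)=5, deg(2)=2, deg(3)=2, deg(4)=3, deg(5)=4, deg(6)=6, deg(7)=3, deg(8)=6, deg(9)=5)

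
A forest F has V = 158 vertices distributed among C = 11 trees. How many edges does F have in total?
147 (Each of the 11 component trees on V_i vertices has V_i - 1 edges; summing gives V - C = 158 - 11 = 147)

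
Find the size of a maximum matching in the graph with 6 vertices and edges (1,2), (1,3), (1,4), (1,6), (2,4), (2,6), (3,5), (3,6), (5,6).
3 (matching: (1,3), (2,4), (5,6); upper bound floor(n/2) = floor(6/2) = 3)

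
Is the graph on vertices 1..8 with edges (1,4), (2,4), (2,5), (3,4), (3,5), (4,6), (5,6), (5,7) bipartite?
Yes. Partition: {1, 2, 3, 6, 7, 8}, {4, 5}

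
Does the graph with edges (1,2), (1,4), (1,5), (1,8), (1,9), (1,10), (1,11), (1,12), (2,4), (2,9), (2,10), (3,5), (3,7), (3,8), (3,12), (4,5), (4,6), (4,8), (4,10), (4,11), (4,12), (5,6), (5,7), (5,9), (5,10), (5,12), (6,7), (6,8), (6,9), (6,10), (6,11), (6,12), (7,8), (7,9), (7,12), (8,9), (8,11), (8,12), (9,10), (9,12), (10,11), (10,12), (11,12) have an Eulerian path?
Yes — and in fact it has an Eulerian circuit (the graph is connected and all 12 vertices have even degree)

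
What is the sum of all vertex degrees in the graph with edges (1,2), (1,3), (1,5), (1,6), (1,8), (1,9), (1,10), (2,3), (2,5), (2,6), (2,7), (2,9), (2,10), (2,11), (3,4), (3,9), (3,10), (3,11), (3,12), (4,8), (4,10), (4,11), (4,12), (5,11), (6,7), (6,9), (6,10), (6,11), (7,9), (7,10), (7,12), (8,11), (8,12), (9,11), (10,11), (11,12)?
72 (handshake: sum of degrees = 2|E| = 2 x 36 = 72)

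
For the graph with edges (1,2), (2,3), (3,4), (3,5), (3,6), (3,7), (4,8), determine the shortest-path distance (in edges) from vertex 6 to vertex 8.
3 (path: 6 -> 3 -> 4 -> 8, 3 edges)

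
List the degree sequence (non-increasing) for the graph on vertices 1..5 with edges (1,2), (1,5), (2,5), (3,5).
[3, 2, 2, 1, 0] (degrees: deg(1)=2, deg(2)=2, deg(3)=1, deg(4)=0, deg(5)=3)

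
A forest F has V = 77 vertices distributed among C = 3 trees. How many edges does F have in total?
74 (Each of the 3 component trees on V_i vertices has V_i - 1 edges; summing gives V - C = 77 - 3 = 74)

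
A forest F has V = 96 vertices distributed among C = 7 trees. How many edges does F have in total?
89 (Each of the 7 component trees on V_i vertices has V_i - 1 edges; summing gives V - C = 96 - 7 = 89)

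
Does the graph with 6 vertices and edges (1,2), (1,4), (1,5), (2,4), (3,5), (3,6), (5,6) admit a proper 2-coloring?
No (odd cycle of length 3: 4 -> 1 -> 2 -> 4)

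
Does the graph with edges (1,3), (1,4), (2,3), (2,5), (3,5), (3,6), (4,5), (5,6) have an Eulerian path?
Yes — and in fact it has an Eulerian circuit (the graph is connected and all 6 vertices have even degree)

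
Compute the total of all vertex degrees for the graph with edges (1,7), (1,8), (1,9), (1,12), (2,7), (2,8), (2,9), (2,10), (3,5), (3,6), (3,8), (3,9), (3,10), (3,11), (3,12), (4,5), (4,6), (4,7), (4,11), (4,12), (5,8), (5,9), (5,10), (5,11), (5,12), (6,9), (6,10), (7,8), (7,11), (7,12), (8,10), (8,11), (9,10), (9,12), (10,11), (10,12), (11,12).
74 (handshake: sum of degrees = 2|E| = 2 x 37 = 74)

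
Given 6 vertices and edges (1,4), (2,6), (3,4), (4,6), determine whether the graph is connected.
No, it has 2 components: {1, 2, 3, 4, 6}, {5}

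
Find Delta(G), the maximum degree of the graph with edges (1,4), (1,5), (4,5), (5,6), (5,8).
4 (attained at vertex 5)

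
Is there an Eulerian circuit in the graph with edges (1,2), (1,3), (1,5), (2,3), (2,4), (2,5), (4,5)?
No (2 vertices have odd degree: {1, 5}; Eulerian circuit requires 0)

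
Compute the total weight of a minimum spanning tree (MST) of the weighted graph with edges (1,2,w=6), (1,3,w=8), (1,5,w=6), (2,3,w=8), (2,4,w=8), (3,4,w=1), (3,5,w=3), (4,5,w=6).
16 (MST edges: (1,2,w=6), (1,5,w=6), (3,4,w=1), (3,5,w=3); sum of weights 6 + 6 + 1 + 3 = 16)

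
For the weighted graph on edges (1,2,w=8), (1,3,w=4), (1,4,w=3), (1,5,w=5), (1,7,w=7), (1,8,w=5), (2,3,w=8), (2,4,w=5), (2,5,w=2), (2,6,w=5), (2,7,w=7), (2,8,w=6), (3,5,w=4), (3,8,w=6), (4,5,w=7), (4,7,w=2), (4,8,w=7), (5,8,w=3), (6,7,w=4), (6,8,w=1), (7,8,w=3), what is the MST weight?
18 (MST edges: (1,3,w=4), (1,4,w=3), (2,5,w=2), (4,7,w=2), (5,8,w=3), (6,8,w=1), (7,8,w=3); sum of weights 4 + 3 + 2 + 2 + 3 + 1 + 3 = 18)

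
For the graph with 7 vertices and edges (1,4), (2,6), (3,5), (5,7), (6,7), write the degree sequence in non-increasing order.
[2, 2, 2, 1, 1, 1, 1] (degrees: deg(1)=1, deg(2)=1, deg(3)=1, deg(4)=1, deg(5)=2, deg(6)=2, deg(7)=2)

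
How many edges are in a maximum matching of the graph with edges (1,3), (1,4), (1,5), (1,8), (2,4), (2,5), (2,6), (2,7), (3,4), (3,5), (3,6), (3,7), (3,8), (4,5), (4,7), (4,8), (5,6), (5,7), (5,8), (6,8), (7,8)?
4 (matching: (1,5), (2,7), (3,6), (4,8); upper bound floor(n/2) = floor(8/2) = 4)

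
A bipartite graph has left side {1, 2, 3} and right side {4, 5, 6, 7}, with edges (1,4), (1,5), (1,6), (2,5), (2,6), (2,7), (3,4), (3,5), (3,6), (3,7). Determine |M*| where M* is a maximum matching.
3 (matching: (1,6), (2,7), (3,5); upper bound min(|L|,|R|) = min(3,4) = 3)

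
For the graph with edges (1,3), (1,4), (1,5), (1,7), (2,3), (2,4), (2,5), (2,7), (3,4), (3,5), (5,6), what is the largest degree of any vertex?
4 (attained at vertices 1, 2, 3, 5)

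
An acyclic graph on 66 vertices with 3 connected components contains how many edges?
63 (Each of the 3 component trees on V_i vertices has V_i - 1 edges; summing gives V - C = 66 - 3 = 63)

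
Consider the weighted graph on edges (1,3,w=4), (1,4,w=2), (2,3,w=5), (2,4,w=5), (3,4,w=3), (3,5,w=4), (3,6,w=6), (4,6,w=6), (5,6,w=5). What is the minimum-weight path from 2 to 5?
9 (path: 2 -> 3 -> 5; weights 5 + 4 = 9)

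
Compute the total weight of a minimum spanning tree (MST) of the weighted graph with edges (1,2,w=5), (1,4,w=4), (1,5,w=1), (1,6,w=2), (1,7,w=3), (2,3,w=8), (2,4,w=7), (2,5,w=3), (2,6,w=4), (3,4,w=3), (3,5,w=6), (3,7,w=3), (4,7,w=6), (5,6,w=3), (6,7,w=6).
15 (MST edges: (1,5,w=1), (1,6,w=2), (1,7,w=3), (2,5,w=3), (3,4,w=3), (3,7,w=3); sum of weights 1 + 2 + 3 + 3 + 3 + 3 = 15)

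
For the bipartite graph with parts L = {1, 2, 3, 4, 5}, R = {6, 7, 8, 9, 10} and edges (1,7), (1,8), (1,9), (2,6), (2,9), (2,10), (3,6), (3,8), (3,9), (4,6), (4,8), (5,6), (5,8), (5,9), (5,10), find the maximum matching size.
5 (matching: (1,7), (2,10), (3,8), (4,6), (5,9); upper bound min(|L|,|R|) = min(5,5) = 5)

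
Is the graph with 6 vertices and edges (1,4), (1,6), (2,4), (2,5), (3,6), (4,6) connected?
Yes (BFS from 1 visits [1, 4, 6, 2, 3, 5] — all 6 vertices reached)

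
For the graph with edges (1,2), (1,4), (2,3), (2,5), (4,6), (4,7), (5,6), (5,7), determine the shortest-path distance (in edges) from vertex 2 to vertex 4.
2 (path: 2 -> 1 -> 4, 2 edges)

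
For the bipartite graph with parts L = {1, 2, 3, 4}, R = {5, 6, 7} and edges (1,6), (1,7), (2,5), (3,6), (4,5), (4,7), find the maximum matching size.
3 (matching: (1,7), (2,5), (3,6); upper bound min(|L|,|R|) = min(4,3) = 3)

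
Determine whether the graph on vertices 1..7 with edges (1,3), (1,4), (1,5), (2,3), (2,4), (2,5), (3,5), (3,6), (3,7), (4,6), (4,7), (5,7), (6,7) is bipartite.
No (odd cycle of length 3: 3 -> 1 -> 5 -> 3)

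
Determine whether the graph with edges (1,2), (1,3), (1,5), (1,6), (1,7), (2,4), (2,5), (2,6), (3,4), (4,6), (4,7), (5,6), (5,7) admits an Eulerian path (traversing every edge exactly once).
Yes (the graph is connected and exactly 2 vertices have odd degree: {1, 7}; any Eulerian path must start and end at those)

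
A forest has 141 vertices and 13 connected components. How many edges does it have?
128 (Each of the 13 component trees on V_i vertices has V_i - 1 edges; summing gives V - C = 141 - 13 = 128)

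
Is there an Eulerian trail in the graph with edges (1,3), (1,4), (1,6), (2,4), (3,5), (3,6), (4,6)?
No (6 vertices have odd degree: {1, 2, 3, 4, 5, 6}; Eulerian path requires 0 or 2)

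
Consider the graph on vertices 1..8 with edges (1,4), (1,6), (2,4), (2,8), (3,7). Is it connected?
No, it has 3 components: {1, 2, 4, 6, 8}, {3, 7}, {5}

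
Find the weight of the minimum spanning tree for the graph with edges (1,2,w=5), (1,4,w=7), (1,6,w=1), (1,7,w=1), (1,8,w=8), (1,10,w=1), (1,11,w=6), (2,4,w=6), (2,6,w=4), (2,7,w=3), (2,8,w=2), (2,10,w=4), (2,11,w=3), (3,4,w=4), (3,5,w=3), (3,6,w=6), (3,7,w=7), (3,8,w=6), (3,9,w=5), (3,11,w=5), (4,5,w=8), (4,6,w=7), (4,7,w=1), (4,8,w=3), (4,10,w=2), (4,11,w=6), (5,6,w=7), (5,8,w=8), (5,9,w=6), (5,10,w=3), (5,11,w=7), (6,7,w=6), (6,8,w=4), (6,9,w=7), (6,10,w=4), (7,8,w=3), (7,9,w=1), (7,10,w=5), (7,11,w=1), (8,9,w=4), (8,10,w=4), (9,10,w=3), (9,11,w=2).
17 (MST edges: (1,6,w=1), (1,7,w=1), (1,10,w=1), (2,8,w=2), (2,11,w=3), (3,5,w=3), (4,7,w=1), (5,10,w=3), (7,9,w=1), (7,11,w=1); sum of weights 1 + 1 + 1 + 2 + 3 + 3 + 1 + 3 + 1 + 1 = 17)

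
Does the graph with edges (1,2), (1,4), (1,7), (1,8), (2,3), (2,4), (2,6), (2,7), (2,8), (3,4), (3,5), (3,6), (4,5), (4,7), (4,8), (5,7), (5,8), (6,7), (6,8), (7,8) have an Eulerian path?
Yes — and in fact it has an Eulerian circuit (the graph is connected and all 8 vertices have even degree)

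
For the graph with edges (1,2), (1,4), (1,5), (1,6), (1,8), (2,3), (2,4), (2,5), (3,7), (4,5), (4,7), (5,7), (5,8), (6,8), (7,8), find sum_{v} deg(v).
30 (handshake: sum of degrees = 2|E| = 2 x 15 = 30)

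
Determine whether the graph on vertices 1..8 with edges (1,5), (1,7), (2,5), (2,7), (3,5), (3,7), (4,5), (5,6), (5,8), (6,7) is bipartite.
Yes. Partition: {1, 2, 3, 4, 6, 8}, {5, 7}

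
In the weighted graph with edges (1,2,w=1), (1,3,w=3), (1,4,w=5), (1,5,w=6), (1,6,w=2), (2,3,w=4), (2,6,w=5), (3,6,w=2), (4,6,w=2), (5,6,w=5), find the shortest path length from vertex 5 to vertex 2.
7 (path: 5 -> 1 -> 2; weights 6 + 1 = 7)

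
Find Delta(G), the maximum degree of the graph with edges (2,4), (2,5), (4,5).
2 (attained at vertices 2, 4, 5)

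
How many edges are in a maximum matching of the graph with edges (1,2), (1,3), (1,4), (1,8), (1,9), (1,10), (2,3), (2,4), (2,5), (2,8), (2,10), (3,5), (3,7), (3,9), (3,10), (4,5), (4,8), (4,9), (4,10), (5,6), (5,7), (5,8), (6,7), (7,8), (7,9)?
5 (matching: (1,8), (2,10), (3,9), (4,5), (6,7); upper bound floor(n/2) = floor(10/2) = 5)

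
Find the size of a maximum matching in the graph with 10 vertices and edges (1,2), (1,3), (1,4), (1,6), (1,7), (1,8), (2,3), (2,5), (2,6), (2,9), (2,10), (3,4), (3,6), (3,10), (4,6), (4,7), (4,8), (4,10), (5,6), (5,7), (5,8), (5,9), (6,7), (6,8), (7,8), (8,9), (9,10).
5 (matching: (1,4), (2,6), (3,10), (5,9), (7,8); upper bound floor(n/2) = floor(10/2) = 5)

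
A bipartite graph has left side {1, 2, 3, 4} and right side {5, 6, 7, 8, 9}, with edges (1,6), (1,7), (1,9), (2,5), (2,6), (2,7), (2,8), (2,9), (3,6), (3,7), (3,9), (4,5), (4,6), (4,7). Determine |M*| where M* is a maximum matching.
4 (matching: (1,9), (2,8), (3,7), (4,6); upper bound min(|L|,|R|) = min(4,5) = 4)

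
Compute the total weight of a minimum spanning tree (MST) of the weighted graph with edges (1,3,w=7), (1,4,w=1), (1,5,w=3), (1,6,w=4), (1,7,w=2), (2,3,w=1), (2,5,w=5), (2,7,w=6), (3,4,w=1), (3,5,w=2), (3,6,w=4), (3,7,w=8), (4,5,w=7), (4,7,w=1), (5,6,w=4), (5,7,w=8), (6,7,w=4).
10 (MST edges: (1,4,w=1), (1,6,w=4), (2,3,w=1), (3,4,w=1), (3,5,w=2), (4,7,w=1); sum of weights 1 + 4 + 1 + 1 + 2 + 1 = 10)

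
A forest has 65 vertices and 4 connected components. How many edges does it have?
61 (Each of the 4 component trees on V_i vertices has V_i - 1 edges; summing gives V - C = 65 - 4 = 61)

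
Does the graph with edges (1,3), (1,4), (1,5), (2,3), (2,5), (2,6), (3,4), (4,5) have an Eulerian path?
No (6 vertices have odd degree: {1, 2, 3, 4, 5, 6}; Eulerian path requires 0 or 2)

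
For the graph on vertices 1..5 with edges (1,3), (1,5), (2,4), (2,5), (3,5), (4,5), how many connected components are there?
1 (components: {1, 2, 3, 4, 5})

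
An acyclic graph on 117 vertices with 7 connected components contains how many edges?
110 (Each of the 7 component trees on V_i vertices has V_i - 1 edges; summing gives V - C = 117 - 7 = 110)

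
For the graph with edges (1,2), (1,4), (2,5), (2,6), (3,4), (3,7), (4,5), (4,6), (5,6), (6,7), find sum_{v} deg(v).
20 (handshake: sum of degrees = 2|E| = 2 x 10 = 20)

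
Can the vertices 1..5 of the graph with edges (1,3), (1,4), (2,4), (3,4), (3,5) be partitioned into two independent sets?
No (odd cycle of length 3: 4 -> 1 -> 3 -> 4)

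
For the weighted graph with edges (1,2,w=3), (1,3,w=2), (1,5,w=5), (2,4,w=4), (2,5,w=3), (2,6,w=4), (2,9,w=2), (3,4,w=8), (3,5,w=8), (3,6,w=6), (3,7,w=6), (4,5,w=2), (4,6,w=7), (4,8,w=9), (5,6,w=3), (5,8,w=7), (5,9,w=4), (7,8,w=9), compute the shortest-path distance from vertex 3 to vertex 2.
5 (path: 3 -> 1 -> 2; weights 2 + 3 = 5)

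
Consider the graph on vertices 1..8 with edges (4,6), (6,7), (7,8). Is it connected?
No, it has 5 components: {1}, {2}, {3}, {4, 6, 7, 8}, {5}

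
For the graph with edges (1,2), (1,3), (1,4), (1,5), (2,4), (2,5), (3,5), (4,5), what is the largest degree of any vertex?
4 (attained at vertices 1, 5)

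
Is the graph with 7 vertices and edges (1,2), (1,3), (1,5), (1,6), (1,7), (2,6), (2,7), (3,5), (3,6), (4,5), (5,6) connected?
Yes (BFS from 1 visits [1, 2, 3, 5, 6, 7, 4] — all 7 vertices reached)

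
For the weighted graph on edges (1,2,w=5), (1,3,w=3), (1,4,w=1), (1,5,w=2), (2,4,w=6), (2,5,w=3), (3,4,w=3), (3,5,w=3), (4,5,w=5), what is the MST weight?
9 (MST edges: (1,3,w=3), (1,4,w=1), (1,5,w=2), (2,5,w=3); sum of weights 3 + 1 + 2 + 3 = 9)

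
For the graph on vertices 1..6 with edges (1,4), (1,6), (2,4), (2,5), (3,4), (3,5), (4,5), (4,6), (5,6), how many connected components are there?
1 (components: {1, 2, 3, 4, 5, 6})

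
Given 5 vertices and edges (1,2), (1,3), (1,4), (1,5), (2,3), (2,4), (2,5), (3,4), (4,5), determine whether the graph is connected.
Yes (BFS from 1 visits [1, 2, 3, 4, 5] — all 5 vertices reached)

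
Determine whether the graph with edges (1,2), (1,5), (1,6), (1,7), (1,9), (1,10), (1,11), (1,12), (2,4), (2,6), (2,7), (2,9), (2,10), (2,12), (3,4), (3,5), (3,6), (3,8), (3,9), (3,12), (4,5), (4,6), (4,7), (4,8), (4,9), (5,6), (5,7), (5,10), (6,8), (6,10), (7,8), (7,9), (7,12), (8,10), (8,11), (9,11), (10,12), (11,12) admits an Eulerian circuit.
No (4 vertices have odd degree: {2, 4, 6, 7}; Eulerian circuit requires 0)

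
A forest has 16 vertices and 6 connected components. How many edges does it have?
10 (Each of the 6 component trees on V_i vertices has V_i - 1 edges; summing gives V - C = 16 - 6 = 10)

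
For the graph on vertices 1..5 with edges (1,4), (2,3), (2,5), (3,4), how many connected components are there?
1 (components: {1, 2, 3, 4, 5})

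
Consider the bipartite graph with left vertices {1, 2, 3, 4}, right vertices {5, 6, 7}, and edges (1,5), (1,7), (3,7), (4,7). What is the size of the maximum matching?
2 (matching: (1,5), (3,7); upper bound min(|L|,|R|) = min(4,3) = 3)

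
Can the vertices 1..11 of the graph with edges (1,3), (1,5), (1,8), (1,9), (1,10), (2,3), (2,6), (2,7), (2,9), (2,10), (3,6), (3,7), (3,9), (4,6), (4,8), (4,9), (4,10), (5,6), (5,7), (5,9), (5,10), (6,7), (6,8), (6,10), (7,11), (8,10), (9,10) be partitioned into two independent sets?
No (odd cycle of length 3: 5 -> 1 -> 9 -> 5)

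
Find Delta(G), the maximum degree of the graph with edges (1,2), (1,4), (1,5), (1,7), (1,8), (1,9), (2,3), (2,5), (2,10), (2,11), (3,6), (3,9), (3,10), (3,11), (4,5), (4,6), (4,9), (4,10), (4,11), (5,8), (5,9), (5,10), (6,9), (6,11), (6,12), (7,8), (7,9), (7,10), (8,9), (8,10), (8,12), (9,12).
8 (attained at vertex 9)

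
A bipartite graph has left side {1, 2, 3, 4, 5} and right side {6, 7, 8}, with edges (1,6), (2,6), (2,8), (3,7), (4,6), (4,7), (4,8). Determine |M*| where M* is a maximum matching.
3 (matching: (1,6), (2,8), (3,7); upper bound min(|L|,|R|) = min(5,3) = 3)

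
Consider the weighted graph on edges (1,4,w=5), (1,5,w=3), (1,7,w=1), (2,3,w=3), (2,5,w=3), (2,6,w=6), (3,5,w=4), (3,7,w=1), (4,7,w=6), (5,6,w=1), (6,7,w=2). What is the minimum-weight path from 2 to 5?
3 (path: 2 -> 5; weights 3 = 3)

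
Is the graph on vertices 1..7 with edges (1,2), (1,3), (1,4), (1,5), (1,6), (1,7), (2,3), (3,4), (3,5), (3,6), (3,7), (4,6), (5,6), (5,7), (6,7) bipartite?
No (odd cycle of length 3: 7 -> 1 -> 6 -> 7)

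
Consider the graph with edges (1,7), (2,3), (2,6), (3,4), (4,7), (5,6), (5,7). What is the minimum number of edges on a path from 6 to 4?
3 (path: 6 -> 5 -> 7 -> 4, 3 edges)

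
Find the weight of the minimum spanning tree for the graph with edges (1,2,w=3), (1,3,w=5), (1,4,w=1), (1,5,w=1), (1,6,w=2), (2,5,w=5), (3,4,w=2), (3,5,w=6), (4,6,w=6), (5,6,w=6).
9 (MST edges: (1,2,w=3), (1,4,w=1), (1,5,w=1), (1,6,w=2), (3,4,w=2); sum of weights 3 + 1 + 1 + 2 + 2 = 9)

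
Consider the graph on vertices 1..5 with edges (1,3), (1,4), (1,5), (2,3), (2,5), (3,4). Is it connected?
Yes (BFS from 1 visits [1, 3, 4, 5, 2] — all 5 vertices reached)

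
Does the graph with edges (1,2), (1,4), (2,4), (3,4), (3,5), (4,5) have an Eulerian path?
Yes — and in fact it has an Eulerian circuit (the graph is connected and all 5 vertices have even degree)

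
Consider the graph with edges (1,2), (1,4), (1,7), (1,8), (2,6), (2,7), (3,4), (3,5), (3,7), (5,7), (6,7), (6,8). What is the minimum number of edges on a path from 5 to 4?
2 (path: 5 -> 3 -> 4, 2 edges)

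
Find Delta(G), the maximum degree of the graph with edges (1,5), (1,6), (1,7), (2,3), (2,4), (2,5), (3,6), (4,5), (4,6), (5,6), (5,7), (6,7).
5 (attained at vertices 5, 6)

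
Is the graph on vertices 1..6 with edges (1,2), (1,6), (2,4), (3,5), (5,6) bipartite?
Yes. Partition: {1, 4, 5}, {2, 3, 6}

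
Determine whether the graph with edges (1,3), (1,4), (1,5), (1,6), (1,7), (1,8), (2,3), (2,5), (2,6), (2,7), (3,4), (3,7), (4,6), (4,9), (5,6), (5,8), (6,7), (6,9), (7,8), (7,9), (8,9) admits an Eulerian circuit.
Yes (the graph is connected and all 9 vertices have even degree)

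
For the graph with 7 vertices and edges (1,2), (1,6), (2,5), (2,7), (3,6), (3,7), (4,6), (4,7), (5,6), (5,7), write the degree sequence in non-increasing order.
[4, 4, 3, 3, 2, 2, 2] (degrees: deg(1)=2, deg(2)=3, deg(3)=2, deg(4)=2, deg(5)=3, deg(6)=4, deg(7)=4)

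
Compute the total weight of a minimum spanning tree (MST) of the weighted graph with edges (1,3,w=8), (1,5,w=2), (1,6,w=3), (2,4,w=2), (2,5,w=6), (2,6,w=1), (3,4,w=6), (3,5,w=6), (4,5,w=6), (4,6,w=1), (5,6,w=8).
13 (MST edges: (1,5,w=2), (1,6,w=3), (2,6,w=1), (3,5,w=6), (4,6,w=1); sum of weights 2 + 3 + 1 + 6 + 1 = 13)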